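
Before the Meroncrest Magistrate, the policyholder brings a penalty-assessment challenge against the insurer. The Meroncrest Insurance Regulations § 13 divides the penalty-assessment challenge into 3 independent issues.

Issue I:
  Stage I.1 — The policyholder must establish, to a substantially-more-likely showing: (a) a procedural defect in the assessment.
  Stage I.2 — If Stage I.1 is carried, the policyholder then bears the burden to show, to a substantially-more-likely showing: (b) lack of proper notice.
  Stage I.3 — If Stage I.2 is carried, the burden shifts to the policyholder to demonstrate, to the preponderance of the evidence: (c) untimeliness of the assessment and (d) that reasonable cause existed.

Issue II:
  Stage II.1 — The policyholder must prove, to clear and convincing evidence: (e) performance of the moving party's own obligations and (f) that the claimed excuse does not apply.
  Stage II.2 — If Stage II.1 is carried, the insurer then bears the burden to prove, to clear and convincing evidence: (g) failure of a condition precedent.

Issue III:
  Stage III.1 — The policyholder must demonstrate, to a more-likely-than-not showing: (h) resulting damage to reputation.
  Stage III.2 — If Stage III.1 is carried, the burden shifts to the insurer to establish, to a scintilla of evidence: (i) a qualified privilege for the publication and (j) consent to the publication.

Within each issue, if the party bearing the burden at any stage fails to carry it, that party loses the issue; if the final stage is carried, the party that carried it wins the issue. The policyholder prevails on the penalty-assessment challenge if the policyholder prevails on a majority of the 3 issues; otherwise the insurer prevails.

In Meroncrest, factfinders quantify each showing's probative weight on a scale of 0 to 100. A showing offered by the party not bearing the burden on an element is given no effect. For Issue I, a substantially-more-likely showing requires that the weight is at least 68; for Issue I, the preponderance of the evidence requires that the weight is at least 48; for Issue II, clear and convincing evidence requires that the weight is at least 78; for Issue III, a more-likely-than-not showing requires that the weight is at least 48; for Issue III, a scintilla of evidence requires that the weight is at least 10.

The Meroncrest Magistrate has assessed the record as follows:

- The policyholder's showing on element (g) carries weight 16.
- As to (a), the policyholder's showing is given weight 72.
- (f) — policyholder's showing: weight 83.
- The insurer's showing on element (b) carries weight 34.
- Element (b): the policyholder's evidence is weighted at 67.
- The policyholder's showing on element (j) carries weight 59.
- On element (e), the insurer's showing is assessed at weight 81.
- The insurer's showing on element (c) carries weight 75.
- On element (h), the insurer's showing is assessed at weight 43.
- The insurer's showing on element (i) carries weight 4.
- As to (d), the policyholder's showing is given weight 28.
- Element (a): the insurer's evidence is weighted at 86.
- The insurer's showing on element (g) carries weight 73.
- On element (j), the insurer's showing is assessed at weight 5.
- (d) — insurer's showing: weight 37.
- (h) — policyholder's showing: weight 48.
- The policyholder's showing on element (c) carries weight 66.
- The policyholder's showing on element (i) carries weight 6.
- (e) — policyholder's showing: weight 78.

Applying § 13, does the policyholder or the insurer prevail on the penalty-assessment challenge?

policyholder

— Issue I —
Stage I.1 (policyholder, a substantially-more-likely showing, weight is at least 68): (a) 72 (insurer's 86 disregarded) ≥ 68 — meets.
  Stage I.1 is satisfied; the policyholder continues to bear the burden.
Stage I.2 (policyholder, a substantially-more-likely showing, weight is at least 68): (b) 67 (insurer's 34 disregarded) < 68 — fails.
  Not every element is met, so the policyholder fails to carry Stage I.2.
So the insurer prevails on this issue.
— Issue II —
Stage II.1 — burden on policyholder; standard: clear and convincing evidence (weight is at least 78).
    (e): 78 (insurer's 81 disregarded) ≥ 78 [met]
    (f): 83 ≥ 78 [met]
  Stage II.1 is satisfied; the onus moves to the insurer.
Stage II.2 — burden on insurer; standard: clear and convincing evidence (weight is at least 78).
    (g): 73 (policyholder's 16 disregarded) < 78 [not met]
  The insurer does not carry Stage II.2.
The analysis ends at Stage II.2; the policyholder prevails on this issue.
— Issue III —
At Stage III.1 the policyholder must meet a more-likely-than-not showing (weight is at least 48): on (h) the weight is 48 (the insurer's 43 is given no effect), which does reach 48, so (h) meets the standard.
  Stage III.1 carried; the burden shifts to the insurer.
At Stage III.2 the insurer must meet a scintilla of evidence (weight is at least 10): on (i) the weight is 4 (the policyholder's 6 is given no effect), < 10, so (i) does not meet the standard; on (j) the weight is 5 (the policyholder's 59 is given no effect), < 10, so (j) does not meet the standard.
  Not every element is met, so the insurer fails to carry Stage III.2.
The analysis ends at Stage III.2; the policyholder prevails on this issue.
Per-issue: Issue I → insurer; Issue II → policyholder; Issue III → policyholder. The policyholder must prevail on a majority of issues; overall, the policyholder prevails.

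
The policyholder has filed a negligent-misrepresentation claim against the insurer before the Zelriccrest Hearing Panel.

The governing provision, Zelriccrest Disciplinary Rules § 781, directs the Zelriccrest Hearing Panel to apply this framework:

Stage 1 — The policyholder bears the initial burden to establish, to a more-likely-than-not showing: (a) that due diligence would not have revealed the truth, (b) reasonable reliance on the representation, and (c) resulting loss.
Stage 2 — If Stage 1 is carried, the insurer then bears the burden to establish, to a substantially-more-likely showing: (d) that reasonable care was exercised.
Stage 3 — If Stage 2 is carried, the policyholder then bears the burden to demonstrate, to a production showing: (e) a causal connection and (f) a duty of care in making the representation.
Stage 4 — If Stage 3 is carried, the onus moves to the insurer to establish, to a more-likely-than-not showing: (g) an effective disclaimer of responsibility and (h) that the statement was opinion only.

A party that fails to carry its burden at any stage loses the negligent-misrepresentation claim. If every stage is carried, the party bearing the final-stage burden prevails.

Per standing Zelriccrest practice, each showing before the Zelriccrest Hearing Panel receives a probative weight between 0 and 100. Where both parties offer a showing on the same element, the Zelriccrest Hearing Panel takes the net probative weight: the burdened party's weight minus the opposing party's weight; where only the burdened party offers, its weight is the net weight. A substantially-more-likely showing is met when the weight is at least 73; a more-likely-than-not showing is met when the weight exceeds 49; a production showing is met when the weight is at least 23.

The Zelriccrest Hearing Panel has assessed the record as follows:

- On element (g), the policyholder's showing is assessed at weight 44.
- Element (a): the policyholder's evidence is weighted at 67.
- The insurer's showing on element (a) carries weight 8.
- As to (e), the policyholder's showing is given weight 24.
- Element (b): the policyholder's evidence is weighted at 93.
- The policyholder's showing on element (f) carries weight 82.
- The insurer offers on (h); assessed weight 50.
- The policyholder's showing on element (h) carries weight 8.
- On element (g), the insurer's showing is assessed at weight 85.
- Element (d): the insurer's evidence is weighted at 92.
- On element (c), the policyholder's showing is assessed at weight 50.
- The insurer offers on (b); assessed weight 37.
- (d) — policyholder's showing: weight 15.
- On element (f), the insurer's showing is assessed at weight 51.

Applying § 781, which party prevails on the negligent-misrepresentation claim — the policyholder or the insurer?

Stage 1 — burden on policyholder; standard: a more-likely-than-not showing (weight exceeds 49).
    (a): 67 − 8 = 59 > 49 [met]
    (b): 93 − 37 = 56 > 49 [met]
    (c): 50 > 49 [met]
  Stage 1 is satisfied; the onus moves to the insurer.
Stage 2 — burden on insurer; standard: a substantially-more-likely showing (weight is at least 73).
    (d): 92 − 15 = 77 ≥ 73 [met]
  The insurer carries Stage 2; the policyholder now bears the burden.
Stage 3 — burden on policyholder; standard: a production showing (weight is at least 23).
    (e): 24 ≥ 23 [met]
    (f): 82 − 51 = 31 ≥ 23 [met]
  Stage 3 is satisfied; the onus moves to the insurer.
Stage 4 — burden on insurer; standard: a more-likely-than-not showing (weight exceeds 49).
    (g): 85 − 44 = 41 ≤ 49 [not met]
    (h): 50 − 8 = 42 ≤ 49 [not met]
  The insurer does not carry Stage 4.
The policyholder prevails.

policyholder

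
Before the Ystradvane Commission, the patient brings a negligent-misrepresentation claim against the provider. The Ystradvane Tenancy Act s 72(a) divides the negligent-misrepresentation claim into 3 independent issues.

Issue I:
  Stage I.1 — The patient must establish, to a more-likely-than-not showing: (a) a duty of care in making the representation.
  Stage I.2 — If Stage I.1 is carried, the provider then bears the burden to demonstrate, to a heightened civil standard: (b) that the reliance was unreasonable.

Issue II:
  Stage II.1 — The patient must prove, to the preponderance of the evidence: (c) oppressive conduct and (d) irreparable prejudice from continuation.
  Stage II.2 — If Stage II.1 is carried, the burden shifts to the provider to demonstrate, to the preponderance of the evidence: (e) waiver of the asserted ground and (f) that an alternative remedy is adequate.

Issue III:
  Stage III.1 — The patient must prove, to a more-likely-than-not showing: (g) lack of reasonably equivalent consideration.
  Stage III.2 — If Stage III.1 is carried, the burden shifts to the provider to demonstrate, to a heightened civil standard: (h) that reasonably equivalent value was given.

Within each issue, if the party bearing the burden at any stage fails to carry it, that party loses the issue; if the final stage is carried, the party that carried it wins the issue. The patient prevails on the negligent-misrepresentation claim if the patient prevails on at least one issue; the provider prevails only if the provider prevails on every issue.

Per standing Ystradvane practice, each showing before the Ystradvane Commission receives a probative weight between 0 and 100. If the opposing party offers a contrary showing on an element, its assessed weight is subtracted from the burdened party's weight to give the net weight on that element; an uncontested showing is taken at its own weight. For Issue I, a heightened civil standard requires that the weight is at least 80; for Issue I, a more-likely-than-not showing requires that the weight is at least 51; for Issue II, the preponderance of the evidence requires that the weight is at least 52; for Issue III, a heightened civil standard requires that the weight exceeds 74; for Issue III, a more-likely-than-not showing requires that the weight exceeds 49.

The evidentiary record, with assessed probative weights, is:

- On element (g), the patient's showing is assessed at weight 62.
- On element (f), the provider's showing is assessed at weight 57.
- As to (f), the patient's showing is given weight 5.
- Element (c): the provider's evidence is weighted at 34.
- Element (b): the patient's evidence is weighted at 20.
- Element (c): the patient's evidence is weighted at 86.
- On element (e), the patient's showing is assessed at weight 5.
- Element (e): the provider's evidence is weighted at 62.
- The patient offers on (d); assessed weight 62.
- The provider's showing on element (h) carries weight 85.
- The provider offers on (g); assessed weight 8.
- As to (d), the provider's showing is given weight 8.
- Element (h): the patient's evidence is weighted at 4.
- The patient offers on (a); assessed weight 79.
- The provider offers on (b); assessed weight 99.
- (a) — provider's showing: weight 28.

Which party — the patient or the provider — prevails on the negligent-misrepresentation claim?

patient

— Issue I —
Stage I.1 — burden on patient; standard: a more-likely-than-not showing (weight is at least 51).
    (a): 79 − 28 = 51 ≥ 51 [met]
  All elements met. The burden passes to the provider.
Stage I.2 — burden on provider; standard: a heightened civil standard (weight is at least 80).
    (b): 99 − 20 = 79 < 80 [not met]
  The provider does not carry Stage I.2.
The patient prevails on this issue.
— Issue II —
At Stage II.1 the patient must meet the preponderance of the evidence (weight is at least 52): on (c) the weight is 86 less the opposing 34 gives net 52, which does reach 52, so (c) meets the standard; on (d) the weight is 62 less the opposing 8 gives net 54, which does reach 52, so (d) meets the standard.
  Stage II.1 carried; the burden shifts to the provider.
At Stage II.2 the provider must meet the preponderance of the evidence (weight is at least 52): on (e) the weight is 62 less the opposing 5 gives net 57, which does reach 52, so (e) meets the standard; on (f) the weight is 57 less the opposing 5 gives net 52, ≥ 52, so (f) meets the standard.
  All elements met at the final stage.
With every stage satisfied, the provider prevails on this issue.
— Issue III —
Stage III.1 — burden on patient; standard: a more-likely-than-not showing (weight exceeds 49).
    (g): 62 − 8 = 54 > 49 [met]
  All elements met. The burden passes to the provider.
Stage III.2 — burden on provider; standard: a heightened civil standard (weight exceeds 74).
    (h): 85 − 4 = 81 > 74 [met]
  All elements met at the final stage.
All stages carried — the provider prevails on this issue.
Per-issue: Issue I → patient; Issue II → provider; Issue III → provider. The patient must prevail on at least one issue; overall, the patient prevails.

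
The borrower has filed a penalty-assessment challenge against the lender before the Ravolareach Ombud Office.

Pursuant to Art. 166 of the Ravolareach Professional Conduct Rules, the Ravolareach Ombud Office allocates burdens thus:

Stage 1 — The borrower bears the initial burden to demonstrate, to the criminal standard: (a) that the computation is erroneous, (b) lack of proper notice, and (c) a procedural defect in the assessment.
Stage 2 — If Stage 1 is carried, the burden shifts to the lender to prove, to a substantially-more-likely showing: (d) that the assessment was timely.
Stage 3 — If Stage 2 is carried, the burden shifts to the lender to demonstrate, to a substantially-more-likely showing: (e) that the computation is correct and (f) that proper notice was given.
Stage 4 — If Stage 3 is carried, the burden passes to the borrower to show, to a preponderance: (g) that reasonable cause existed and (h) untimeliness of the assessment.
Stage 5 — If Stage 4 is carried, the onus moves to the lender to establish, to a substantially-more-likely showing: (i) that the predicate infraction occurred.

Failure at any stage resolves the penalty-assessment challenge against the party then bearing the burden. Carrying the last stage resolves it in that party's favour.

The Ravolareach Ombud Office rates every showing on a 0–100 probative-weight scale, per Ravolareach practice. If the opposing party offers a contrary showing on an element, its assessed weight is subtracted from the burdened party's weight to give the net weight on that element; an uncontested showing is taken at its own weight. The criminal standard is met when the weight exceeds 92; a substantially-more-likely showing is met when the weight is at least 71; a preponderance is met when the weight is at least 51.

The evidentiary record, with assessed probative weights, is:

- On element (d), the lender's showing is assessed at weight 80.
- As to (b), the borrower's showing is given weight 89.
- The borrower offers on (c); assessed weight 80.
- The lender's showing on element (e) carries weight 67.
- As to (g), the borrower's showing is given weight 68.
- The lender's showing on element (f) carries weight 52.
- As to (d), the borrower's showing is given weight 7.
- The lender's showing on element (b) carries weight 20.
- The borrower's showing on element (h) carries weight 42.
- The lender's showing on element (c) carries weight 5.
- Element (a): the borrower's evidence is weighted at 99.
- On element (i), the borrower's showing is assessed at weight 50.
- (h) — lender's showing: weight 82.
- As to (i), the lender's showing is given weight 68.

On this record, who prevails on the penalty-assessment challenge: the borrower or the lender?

At Stage 1 the borrower must meet the criminal standard (weight exceeds 92): on (a) the weight is 99, > 92, so (a) meets the standard; on (b) the weight is 89 less the opposing 20 gives net 69, which does not exceed 92, so (b) does not meet the standard; on (c) the weight is 80 less the opposing 5 gives net 75, ≤ 92, so (c) does not meet the standard.
  The borrower does not carry Stage 1.
The analysis ends at Stage 1; the lender prevails.

lender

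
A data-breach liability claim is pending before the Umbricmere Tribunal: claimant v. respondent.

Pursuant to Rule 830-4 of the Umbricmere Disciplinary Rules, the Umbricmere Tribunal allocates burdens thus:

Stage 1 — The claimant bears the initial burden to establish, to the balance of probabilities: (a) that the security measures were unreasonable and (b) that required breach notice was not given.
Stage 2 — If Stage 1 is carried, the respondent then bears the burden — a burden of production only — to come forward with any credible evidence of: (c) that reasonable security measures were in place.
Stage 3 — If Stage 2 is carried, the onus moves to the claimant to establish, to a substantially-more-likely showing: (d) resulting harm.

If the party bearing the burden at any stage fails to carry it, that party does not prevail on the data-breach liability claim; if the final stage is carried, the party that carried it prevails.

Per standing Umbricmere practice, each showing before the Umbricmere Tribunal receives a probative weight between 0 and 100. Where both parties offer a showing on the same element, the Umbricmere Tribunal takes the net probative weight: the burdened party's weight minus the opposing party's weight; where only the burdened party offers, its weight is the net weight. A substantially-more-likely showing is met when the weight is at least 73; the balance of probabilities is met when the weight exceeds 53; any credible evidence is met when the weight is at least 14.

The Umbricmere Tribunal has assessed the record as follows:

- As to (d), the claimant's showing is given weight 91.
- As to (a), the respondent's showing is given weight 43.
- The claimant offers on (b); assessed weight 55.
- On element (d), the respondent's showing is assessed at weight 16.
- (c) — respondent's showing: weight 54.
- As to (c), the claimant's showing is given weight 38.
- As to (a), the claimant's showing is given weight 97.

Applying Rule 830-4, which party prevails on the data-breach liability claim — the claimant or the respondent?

claimant

At Stage 1 the claimant must meet the balance of probabilities (weight exceeds 53): on (a) the weight is 97 less the opposing 43 gives net 54, > 53, so (a) meets the standard; on (b) the weight is 55, > 53, so (b) meets the standard.
  The claimant carries Stage 1; the respondent now bears the burden.
At Stage 2 the respondent must meet any credible evidence (weight is at least 14): on (c) the weight is 54 less the opposing 38 gives net 16, ≥ 14, so (c) meets the standard.
  The respondent carries Stage 2; the claimant now bears the burden.
At Stage 3 the claimant must meet a substantially-more-likely showing (weight is at least 73): on (d) the weight is 91 less the opposing 16 gives net 75, ≥ 73, so (d) meets the standard.
  Stage 3 carried; the final stage is satisfied.
All stages carried — the claimant prevails.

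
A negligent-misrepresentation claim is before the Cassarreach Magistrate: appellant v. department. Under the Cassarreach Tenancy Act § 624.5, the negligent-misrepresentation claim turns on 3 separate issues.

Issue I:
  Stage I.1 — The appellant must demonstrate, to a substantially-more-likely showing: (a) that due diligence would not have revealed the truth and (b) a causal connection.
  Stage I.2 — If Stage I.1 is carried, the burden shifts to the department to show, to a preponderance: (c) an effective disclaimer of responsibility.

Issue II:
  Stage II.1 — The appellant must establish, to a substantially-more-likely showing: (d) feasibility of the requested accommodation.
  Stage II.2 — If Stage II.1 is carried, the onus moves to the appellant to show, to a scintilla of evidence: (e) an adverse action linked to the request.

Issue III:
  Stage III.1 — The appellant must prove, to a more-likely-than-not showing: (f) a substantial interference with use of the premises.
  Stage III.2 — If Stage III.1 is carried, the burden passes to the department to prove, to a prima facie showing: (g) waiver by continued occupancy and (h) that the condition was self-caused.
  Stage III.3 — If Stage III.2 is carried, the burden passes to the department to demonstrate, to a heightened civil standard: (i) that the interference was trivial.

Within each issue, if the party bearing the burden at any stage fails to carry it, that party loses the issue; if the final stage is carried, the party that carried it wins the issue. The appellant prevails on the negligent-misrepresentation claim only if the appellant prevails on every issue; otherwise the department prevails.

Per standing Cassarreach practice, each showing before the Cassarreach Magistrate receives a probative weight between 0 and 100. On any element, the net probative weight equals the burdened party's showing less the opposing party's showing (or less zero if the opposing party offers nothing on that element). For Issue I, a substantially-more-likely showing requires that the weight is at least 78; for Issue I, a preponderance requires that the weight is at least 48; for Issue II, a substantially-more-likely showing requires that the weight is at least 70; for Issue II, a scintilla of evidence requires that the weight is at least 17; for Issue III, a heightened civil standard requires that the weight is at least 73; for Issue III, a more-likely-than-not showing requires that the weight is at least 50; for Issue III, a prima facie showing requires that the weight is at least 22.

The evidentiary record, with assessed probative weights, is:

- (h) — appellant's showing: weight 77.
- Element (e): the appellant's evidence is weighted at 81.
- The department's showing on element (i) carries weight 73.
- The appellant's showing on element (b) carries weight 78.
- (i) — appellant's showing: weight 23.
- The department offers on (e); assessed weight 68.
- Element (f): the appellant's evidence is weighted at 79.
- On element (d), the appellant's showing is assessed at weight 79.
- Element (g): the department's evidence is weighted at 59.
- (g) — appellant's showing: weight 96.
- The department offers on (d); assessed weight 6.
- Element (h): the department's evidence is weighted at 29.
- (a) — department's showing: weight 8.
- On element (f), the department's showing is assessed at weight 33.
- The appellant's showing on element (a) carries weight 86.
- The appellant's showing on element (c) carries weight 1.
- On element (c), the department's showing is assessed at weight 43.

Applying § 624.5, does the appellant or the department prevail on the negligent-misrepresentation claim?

— Issue I —
At Stage I.1 the appellant must meet a substantially-more-likely showing (weight is at least 78): on (a) the weight is 86 less the opposing 8 gives net 78, which does reach 78, so (a) meets the standard; on (b) the weight is 78, ≥ 78, so (b) meets the standard.
  Stage I.1 carried; the burden shifts to the department.
At Stage I.2 the department must meet a preponderance (weight is at least 48): on (c) the weight is 43 less the opposing 1 gives net 42, which does not reach 48, so (c) does not meet the standard.
  The department does not carry Stage I.2.
So the appellant prevails on this issue.
— Issue II —
At Stage II.1 the appellant must meet a substantially-more-likely showing (weight is at least 70): on (d) the weight is 79 less the opposing 6 gives net 73, which does reach 70, so (d) meets the standard.
  All elements met. The appellant retains the burden for Stage II.2.
At Stage II.2 the appellant must meet a scintilla of evidence (weight is at least 17): on (e) the weight is 81 less the opposing 68 gives net 13, which does not reach 17, so (e) does not meet the standard.
  Not every element is met, so the appellant fails to carry Stage II.2.
The analysis ends at Stage II.2; the department prevails on this issue.
— Issue III —
Stage III.1 — burden on appellant; standard: a more-likely-than-not showing (weight is at least 50).
    (f): 79 − 33 = 46 < 50 [not met]
  Stage III.1 not carried; the appellant fails its burden.
The department prevails on this issue.
Per-issue: Issue I → appellant; Issue II → department; Issue III → department. The appellant must prevail on every issue; overall, the department prevails.

department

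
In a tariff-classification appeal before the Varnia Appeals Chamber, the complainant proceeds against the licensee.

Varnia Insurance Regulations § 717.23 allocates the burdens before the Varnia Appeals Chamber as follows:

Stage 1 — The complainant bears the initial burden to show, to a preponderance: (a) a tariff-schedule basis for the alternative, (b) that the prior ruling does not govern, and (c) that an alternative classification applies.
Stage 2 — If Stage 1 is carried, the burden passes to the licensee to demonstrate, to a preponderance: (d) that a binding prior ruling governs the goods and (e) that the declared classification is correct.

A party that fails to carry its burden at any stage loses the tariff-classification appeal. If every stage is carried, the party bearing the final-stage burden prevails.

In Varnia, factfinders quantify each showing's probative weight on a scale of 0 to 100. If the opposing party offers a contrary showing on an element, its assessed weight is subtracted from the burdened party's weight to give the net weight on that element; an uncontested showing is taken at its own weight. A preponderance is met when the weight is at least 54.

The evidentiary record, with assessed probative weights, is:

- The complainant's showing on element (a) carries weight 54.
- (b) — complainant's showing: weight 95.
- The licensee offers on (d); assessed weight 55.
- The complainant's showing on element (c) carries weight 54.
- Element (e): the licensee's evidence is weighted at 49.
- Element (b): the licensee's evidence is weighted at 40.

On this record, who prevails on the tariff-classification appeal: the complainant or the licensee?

complainant

At Stage 1 the complainant must meet a preponderance (weight is at least 54): on (a) the weight is 54, which does reach 54, so (a) meets the standard; on (b) the weight is 95 less the opposing 40 gives net 55, ≥ 54, so (b) meets the standard; on (c) the weight is 54, which does reach 54, so (c) meets the standard.
  Stage 1 carried; the burden shifts to the licensee.
At Stage 2 the licensee must meet a preponderance (weight is at least 54): on (d) the weight is 55, ≥ 54, so (d) meets the standard; on (e) the weight is 49, which does not reach 54, so (e) does not meet the standard.
  Stage 2 not carried; the licensee fails its burden.
So the complainant prevails.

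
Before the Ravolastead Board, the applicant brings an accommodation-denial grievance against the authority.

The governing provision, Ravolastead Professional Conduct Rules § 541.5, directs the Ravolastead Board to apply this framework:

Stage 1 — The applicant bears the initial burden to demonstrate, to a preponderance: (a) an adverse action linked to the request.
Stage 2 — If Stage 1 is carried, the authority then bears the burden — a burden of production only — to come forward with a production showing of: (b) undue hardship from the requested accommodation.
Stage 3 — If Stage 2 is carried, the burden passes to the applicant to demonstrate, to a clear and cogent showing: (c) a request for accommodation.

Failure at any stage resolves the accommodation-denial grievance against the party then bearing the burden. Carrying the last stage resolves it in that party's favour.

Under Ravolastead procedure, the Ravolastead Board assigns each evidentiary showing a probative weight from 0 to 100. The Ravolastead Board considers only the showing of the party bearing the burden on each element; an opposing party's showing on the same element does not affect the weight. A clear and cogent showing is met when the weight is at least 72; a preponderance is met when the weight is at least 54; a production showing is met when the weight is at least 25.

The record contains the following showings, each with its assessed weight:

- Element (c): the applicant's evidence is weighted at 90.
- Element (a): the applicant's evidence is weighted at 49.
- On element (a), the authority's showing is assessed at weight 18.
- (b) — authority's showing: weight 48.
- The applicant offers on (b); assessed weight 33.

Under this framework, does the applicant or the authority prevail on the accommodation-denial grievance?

authority

At Stage 1 the applicant must meet a preponderance (weight is at least 54): on (a) the weight is 49 (the authority's 18 is given no effect), which does not reach 54, so (a) does not meet the standard.
  The applicant does not carry Stage 1.
So the authority prevails.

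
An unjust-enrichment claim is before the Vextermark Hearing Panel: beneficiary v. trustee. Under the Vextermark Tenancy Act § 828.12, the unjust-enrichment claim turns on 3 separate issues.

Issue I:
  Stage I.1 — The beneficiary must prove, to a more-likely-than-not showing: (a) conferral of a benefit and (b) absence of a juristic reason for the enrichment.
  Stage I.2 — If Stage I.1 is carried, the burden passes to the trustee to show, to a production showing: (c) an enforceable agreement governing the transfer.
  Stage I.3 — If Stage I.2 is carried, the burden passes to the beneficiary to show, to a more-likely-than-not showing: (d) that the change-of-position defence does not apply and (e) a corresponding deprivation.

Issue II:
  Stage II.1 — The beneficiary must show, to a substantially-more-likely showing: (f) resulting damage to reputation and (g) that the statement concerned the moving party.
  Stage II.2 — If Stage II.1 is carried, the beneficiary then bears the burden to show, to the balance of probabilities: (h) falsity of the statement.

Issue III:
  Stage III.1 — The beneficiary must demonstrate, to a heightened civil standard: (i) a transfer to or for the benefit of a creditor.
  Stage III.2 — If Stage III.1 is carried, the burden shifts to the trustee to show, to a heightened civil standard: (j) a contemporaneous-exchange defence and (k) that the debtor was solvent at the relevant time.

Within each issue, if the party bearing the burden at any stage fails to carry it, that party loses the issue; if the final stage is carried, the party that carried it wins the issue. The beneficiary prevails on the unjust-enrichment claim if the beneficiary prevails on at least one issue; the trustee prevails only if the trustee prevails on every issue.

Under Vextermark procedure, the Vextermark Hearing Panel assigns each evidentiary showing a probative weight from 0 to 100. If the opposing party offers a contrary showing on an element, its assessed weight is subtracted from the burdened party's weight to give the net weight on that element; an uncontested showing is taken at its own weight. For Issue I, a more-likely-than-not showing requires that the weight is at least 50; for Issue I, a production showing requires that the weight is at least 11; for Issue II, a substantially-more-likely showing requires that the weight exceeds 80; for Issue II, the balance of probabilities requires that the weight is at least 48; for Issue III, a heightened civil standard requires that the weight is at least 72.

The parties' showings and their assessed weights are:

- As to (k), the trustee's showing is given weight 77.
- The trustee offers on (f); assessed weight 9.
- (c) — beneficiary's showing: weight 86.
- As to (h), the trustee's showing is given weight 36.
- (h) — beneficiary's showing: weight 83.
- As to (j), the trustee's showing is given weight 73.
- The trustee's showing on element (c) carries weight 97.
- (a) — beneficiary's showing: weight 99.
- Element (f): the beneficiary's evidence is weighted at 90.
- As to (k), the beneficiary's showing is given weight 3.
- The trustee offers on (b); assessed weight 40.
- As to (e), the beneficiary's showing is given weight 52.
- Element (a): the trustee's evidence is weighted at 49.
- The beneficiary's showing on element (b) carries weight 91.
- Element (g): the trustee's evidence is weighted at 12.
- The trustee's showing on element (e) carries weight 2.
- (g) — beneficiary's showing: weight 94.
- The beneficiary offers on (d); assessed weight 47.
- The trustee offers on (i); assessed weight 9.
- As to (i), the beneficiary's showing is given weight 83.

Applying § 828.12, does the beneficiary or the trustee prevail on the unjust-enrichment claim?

— Issue I —
Stage I.1 — burden on beneficiary; standard: a more-likely-than-not showing (weight is at least 50).
    (a): 99 − 49 = 50 ≥ 50 [met]
    (b): 91 − 40 = 51 ≥ 50 [met]
  Stage I.1 is satisfied; the onus moves to the trustee.
Stage I.2 — burden on trustee; standard: a production showing (weight is at least 11).
    (c): 97 − 86 = 11 ≥ 11 [met]
  Stage I.2 is satisfied; the onus moves to the beneficiary.
Stage I.3 — burden on beneficiary; standard: a more-likely-than-not showing (weight is at least 50).
    (d): 47 < 50 [not met]
    (e): 52 − 2 = 50 ≥ 50 [met]
  Not every element is met, so the beneficiary fails to carry Stage I.3.
So the trustee prevails on this issue.
— Issue II —
Stage II.1 (beneficiary, a substantially-more-likely showing, weight exceeds 80): (f) net 90−9=81 > 80 — meets; (g) net 94−12=82 > 80 — meets.
  Stage II.1 is satisfied; the beneficiary continues to bear the burden.
Stage II.2 (beneficiary, the balance of probabilities, weight is at least 48): (h) net 83−36=47 < 48 — fails.
  Not every element is met, so the beneficiary fails to carry Stage II.2.
The analysis ends at Stage II.2; the trustee prevails on this issue.
— Issue III —
Stage III.1 (beneficiary, a heightened civil standard, weight is at least 72): (i) net 83−9=74 ≥ 72 — meets.
  The beneficiary carries Stage III.1; the trustee now bears the burden.
Stage III.2 (trustee, a heightened civil standard, weight is at least 72): (j) 73 ≥ 72 — meets; (k) net 77−3=74 ≥ 72 — meets.
  The trustee carries the last stage.
With every stage satisfied, the trustee prevails on this issue.
Per-issue: Issue I → trustee; Issue II → trustee; Issue III → trustee. The beneficiary must prevail on at least one issue; overall, the trustee prevails.

trustee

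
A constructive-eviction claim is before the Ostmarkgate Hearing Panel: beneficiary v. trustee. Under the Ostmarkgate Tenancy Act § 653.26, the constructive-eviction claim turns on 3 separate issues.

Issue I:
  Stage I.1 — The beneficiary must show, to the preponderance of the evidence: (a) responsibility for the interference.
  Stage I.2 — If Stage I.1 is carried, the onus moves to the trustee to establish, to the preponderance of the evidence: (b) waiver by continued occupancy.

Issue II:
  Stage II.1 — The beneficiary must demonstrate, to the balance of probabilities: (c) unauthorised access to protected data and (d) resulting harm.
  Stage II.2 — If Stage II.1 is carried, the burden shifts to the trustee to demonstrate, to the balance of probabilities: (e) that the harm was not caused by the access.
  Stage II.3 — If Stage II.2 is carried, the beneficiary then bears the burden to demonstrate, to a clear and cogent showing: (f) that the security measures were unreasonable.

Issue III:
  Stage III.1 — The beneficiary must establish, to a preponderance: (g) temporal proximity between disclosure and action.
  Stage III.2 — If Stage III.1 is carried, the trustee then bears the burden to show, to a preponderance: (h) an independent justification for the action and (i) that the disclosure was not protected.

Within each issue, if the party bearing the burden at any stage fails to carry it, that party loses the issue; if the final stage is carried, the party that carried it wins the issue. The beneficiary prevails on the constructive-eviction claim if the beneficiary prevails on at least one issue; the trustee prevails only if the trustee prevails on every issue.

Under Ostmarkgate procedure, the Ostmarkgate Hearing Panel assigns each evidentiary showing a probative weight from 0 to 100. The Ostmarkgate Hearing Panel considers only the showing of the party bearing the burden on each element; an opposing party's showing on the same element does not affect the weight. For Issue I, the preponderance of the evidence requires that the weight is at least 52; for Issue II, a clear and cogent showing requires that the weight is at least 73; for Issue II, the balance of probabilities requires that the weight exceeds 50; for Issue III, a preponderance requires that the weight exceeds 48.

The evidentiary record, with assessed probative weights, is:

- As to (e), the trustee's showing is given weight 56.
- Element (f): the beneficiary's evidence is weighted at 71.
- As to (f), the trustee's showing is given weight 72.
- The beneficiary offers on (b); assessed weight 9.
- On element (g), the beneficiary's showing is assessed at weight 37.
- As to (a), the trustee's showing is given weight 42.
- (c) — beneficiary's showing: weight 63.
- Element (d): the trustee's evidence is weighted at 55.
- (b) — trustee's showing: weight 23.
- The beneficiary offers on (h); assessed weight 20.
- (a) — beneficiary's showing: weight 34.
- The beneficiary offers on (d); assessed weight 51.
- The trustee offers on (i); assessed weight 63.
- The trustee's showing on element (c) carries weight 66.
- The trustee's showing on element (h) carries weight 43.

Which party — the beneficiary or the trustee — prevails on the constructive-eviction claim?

— Issue I —
Stage I.1 — burden on beneficiary; standard: the preponderance of the evidence (weight is at least 52).
    (a): 34 (trustee's 42 disregarded) < 52 [not met]
  Not every element is met, so the beneficiary fails to carry Stage I.1.
So the trustee prevails on this issue.
— Issue II —
Stage II.1 — burden on beneficiary; standard: the balance of probabilities (weight exceeds 50).
    (c): 63 (trustee's 66 disregarded) > 50 [met]
    (d): 51 (trustee's 55 disregarded) > 50 [met]
  The beneficiary carries Stage II.1; the trustee now bears the burden.
Stage II.2 — burden on trustee; standard: the balance of probabilities (weight exceeds 50).
    (e): 56 > 50 [met]
  Stage II.2 carried; the burden shifts to the beneficiary.
Stage II.3 — burden on beneficiary; standard: a clear and cogent showing (weight is at least 73).
    (f): 71 (trustee's 72 disregarded) < 73 [not met]
  The beneficiary does not carry Stage II.3.
So the trustee prevails on this issue.
— Issue III —
Stage III.1 — burden on beneficiary; standard: a preponderance (weight exceeds 48).
    (g): 37 ≤ 48 [not met]
  The beneficiary does not carry Stage III.1.
The analysis ends at Stage III.1; the trustee prevails on this issue.
Per-issue: Issue I → trustee; Issue II → trustee; Issue III → trustee. The beneficiary must prevail on at least one issue; overall, the trustee prevails.

trustee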